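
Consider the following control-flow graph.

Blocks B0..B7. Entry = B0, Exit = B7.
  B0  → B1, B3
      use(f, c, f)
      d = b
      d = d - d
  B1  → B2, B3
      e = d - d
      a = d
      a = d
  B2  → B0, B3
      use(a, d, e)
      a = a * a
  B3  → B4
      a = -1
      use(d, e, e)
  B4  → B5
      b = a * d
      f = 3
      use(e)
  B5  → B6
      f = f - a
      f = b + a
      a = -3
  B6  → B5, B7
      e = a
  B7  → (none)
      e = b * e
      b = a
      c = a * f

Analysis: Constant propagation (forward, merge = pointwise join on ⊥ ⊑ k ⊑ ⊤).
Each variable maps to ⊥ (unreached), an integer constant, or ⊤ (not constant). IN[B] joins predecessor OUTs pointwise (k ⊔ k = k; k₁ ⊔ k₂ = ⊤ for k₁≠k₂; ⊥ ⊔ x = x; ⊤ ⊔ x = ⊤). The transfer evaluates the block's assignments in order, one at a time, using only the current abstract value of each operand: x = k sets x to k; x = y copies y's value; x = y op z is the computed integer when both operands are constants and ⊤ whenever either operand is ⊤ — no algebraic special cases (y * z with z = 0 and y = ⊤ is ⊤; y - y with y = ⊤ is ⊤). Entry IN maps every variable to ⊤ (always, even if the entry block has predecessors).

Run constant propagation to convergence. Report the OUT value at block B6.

Fixpoint table:
  B0: | IN=(all ⊤) | OUT=(all ⊤)
  B1: | IN=(all ⊤) | OUT=(all ⊤)
  B2: | IN=(all ⊤) | OUT=(all ⊤)
  B3: | IN=(all ⊤) | OUT={a:-1; rest ⊤}
  B4: | IN={a:-1; rest ⊤} | OUT={a:-1, f:3; rest ⊤}
  B5: | IN=(all ⊤) | OUT={a:-3; rest ⊤}
  B6: | IN={a:-3; rest ⊤} | OUT={a:-3, e:-3; rest ⊤}
  B7: | IN={a:-3, e:-3; rest ⊤} | OUT={a:-3, b:-3; rest ⊤}

Merge at B6: IN[B6] = OUT[B5] = {a: -3, b: ⊤, c: ⊤, d: ⊤, e: ⊤, f: ⊤}
Applying B6's transfer function to that IN value gives OUT[B6] (row B6 above).

Answer: {a: -3, b: ⊤, c: ⊤, d: ⊤, e: -3, f: ⊤}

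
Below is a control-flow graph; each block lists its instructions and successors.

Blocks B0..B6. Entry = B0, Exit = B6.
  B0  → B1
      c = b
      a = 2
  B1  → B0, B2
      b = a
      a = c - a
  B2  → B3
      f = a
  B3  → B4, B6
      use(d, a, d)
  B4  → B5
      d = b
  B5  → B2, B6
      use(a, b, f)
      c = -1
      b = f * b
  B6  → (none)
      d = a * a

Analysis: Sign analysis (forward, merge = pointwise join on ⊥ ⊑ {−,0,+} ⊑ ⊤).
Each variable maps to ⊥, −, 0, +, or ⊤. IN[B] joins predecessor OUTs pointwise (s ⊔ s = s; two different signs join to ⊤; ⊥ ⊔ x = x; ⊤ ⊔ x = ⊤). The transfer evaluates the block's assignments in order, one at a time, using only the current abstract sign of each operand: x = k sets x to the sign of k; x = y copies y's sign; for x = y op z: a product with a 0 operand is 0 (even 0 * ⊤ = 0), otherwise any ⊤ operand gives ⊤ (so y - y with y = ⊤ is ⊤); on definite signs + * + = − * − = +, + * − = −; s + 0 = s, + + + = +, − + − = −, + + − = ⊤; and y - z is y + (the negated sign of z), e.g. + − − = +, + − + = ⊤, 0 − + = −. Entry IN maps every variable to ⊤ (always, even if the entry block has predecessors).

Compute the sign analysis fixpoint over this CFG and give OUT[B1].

Converged values:
  B0: | IN=(all ⊤) | OUT={a:+; rest ⊤}
  B1: | IN={a:+; rest ⊤} | OUT={b:+; rest ⊤}
  B2: | IN=(all ⊤) | OUT=(all ⊤)
  B3: | IN=(all ⊤) | OUT=(all ⊤)
  B4: | IN=(all ⊤) | OUT=(all ⊤)
  B5: | IN=(all ⊤) | OUT={c:-; rest ⊤}
  B6: | IN=(all ⊤) | OUT=(all ⊤)

Merge at B1: IN[B1] = OUT[B0] = {a: +, b: ⊤, c: ⊤, d: ⊤, e: ⊤, f: ⊤}
Applying B1's transfer function to that IN value gives OUT[B1] (row B1 above).

Answer: {a: ⊤, b: +, c: ⊤, d: ⊤, e: ⊤, f: ⊤}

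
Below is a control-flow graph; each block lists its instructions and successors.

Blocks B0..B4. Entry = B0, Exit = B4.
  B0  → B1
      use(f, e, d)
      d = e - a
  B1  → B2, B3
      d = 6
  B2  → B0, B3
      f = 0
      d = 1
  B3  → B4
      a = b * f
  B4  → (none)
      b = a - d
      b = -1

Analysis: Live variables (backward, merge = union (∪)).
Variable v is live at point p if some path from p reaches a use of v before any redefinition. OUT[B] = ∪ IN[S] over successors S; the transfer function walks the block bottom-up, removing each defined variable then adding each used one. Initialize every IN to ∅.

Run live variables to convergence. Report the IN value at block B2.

Fixpoint table:
  B0:  IN={a, b, d, e, f}  OUT={a, b, e, f}
  B1:  IN={a, b, e, f}  OUT={a, b, d, e, f}
  B2:  IN={a, b, e}  OUT={a, b, d, e, f}
  B3:  IN={b, d, f}  OUT={a, d}
  B4:  IN={a, d}  OUT={}

Merge at B2: OUT[B2] = IN[B0] ⊔ IN[B3] = {a, b, d, e, f}
Applying B2's transfer function to that OUT value gives IN[B2] (row B2 above).

Answer: {a, b, e}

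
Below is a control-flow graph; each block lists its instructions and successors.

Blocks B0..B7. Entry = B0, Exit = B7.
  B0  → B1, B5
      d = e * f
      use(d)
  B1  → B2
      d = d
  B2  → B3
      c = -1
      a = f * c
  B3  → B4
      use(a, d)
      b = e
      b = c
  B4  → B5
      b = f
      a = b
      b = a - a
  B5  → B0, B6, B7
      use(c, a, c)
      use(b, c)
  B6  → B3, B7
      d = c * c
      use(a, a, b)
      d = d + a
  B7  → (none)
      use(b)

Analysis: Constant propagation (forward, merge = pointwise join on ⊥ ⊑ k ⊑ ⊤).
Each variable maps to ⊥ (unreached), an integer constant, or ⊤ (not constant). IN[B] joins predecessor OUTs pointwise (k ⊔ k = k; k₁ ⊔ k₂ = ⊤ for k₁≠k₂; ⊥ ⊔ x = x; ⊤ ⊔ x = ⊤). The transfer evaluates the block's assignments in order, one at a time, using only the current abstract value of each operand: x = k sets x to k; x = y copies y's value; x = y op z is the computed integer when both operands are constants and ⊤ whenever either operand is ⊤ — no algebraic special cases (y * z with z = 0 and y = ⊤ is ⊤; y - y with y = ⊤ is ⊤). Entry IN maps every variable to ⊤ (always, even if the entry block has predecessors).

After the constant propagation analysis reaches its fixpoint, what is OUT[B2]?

Fixpoint table:
  B0:   IN=(all ⊤)   OUT=(all ⊤)
  B1:   IN=(all ⊤)   OUT=(all ⊤)
  B2:   IN=(all ⊤)   OUT={c:-1; rest ⊤}
  B3:   IN=(all ⊤)   OUT=(all ⊤)
  B4:   IN=(all ⊤)   OUT=(all ⊤)
  B5:   IN=(all ⊤)   OUT=(all ⊤)
  B6:   IN=(all ⊤)   OUT=(all ⊤)
  B7:   IN=(all ⊤)   OUT=(all ⊤)

Merge at B2: IN[B2] = OUT[B1] = {a: ⊤, b: ⊤, c: ⊤, d: ⊤, e: ⊤, f: ⊤}
Applying B2's transfer function to that IN value gives OUT[B2] (row B2 above).

Answer: {a: ⊤, b: ⊤, c: -1, d: ⊤, e: ⊤, f: ⊤}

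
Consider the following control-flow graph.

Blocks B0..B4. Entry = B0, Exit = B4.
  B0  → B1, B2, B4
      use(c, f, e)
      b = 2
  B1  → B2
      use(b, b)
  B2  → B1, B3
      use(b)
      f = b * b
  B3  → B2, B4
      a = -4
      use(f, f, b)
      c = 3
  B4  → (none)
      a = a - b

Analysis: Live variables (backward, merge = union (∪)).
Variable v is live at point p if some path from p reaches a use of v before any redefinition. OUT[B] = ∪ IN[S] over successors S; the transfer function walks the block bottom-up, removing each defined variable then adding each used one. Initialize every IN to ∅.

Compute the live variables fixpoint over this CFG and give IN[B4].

Per-block solution:
  B0: | IN={a, c, e, f} | OUT={a, b}
  B1: | IN={b} | OUT={b}
  B2: | IN={b} | OUT={b, f}
  B3: | IN={b, f} | OUT={a, b}
  B4: | IN={a, b} | OUT={}

B4 is the boundary node: OUT[B4] = {}
Applying B4's transfer function to that OUT value gives IN[B4] (row B4 above).

Answer: {a, b}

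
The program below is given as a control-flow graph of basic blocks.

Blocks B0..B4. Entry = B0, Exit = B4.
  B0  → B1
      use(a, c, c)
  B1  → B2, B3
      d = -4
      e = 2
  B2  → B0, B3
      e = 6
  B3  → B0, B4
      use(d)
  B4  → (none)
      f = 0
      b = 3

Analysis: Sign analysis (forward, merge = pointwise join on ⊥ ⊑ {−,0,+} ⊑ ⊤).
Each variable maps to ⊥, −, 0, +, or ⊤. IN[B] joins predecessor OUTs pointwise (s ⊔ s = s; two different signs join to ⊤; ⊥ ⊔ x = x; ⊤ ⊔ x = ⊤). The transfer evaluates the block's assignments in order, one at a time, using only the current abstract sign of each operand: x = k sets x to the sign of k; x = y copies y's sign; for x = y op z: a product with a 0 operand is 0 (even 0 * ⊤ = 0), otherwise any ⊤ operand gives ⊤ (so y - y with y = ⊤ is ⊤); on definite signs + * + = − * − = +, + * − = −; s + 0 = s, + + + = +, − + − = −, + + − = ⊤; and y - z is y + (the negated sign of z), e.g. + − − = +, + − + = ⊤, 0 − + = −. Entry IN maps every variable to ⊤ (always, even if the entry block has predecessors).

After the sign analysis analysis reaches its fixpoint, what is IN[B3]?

Answer: {a: ⊤, b: ⊤, c: ⊤, d: -, e: +, f: ⊤}

Trace:
Per-block solution:
  B0:  IN=(all ⊤)  OUT=(all ⊤)
  B1:  IN=(all ⊤)  OUT={d:-, e:+; rest ⊤}
  B2:  IN={d:-, e:+; rest ⊤}  OUT={d:-, e:+; rest ⊤}
  B3:  IN={d:-, e:+; rest ⊤}  OUT={d:-, e:+; rest ⊤}
  B4:  IN={d:-, e:+; rest ⊤}  OUT={b:+, d:-, e:+, f:0; rest ⊤}

Merge at B3: IN[B3] = OUT[B1] ⊔ OUT[B2] = {a: ⊤, b: ⊤, c: ⊤, d: -, e: +, f: ⊤}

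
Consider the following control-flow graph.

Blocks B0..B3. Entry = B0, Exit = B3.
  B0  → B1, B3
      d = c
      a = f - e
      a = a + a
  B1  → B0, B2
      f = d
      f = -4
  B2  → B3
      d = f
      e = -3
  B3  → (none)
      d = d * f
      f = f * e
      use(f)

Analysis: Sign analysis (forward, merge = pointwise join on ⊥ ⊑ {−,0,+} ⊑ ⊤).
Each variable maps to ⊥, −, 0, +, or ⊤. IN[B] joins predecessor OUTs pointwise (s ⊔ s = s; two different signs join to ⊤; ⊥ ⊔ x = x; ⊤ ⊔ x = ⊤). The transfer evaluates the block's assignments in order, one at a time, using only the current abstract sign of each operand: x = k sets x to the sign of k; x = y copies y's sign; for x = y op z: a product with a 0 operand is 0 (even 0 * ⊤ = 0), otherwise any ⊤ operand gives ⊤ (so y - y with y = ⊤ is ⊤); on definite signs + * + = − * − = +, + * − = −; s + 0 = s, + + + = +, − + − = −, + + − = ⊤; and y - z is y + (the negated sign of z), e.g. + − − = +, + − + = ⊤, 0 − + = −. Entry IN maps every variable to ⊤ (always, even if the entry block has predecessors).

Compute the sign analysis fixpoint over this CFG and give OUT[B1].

Converged values:
  B0:   IN=(all ⊤)   OUT=(all ⊤)
  B1:   IN=(all ⊤)   OUT={f:-; rest ⊤}
  B2:   IN={f:-; rest ⊤}   OUT={d:-, e:-, f:-; rest ⊤}
  B3:   IN=(all ⊤)   OUT=(all ⊤)

Merge at B1: IN[B1] = OUT[B0] = {a: ⊤, b: ⊤, c: ⊤, d: ⊤, e: ⊤, f: ⊤}
Applying B1's transfer function to that IN value gives OUT[B1] (row B1 above).

Answer: {a: ⊤, b: ⊤, c: ⊤, d: ⊤, e: ⊤, f: -}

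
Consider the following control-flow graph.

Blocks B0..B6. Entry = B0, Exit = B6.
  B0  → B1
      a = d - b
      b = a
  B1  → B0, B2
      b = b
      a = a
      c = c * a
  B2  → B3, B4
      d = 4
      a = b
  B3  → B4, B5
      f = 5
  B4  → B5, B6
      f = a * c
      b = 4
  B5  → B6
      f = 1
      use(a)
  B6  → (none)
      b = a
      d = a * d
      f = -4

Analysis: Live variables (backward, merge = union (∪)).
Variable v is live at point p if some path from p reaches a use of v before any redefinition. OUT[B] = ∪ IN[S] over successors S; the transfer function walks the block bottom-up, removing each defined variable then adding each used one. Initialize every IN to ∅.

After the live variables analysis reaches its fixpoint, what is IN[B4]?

Answer: {a, c, d}

Derivation:
Converged values:
  B0:  IN={b, c, d}  OUT={a, b, c, d}
  B1:  IN={a, b, c, d}  OUT={b, c, d}
  B2:  IN={b, c}  OUT={a, c, d}
  B3:  IN={a, c, d}  OUT={a, c, d}
  B4:  IN={a, c, d}  OUT={a, d}
  B5:  IN={a, d}  OUT={a, d}
  B6:  IN={a, d}  OUT={}

Merge at B4: OUT[B4] = IN[B5] ⊔ IN[B6] = {a, d}
Applying B4's transfer function to that OUT value gives IN[B4] (row B4 above).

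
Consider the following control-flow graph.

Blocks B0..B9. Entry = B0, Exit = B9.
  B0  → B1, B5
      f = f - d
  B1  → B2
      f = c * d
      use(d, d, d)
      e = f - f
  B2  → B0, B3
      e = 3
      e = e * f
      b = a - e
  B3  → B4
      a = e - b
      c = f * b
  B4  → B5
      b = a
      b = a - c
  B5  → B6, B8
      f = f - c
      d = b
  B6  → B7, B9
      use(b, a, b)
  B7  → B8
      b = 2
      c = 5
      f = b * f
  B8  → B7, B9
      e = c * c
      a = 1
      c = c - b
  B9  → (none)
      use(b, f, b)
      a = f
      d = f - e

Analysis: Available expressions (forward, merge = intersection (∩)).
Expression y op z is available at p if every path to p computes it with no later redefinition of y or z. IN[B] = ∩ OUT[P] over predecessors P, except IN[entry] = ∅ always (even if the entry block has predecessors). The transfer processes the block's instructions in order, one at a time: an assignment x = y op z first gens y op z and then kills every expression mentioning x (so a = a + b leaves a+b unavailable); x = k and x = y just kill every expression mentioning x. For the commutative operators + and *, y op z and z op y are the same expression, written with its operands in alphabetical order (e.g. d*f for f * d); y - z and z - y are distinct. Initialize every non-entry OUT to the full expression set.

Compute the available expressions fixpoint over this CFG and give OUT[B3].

Per-block solution:
  B0:   IN={}   OUT={}
  B1:   IN={}   OUT={c*d, f-f}
  B2:   IN={c*d, f-f}   OUT={a-e, c*d, f-f}
  B3:   IN={a-e, c*d, f-f}   OUT={b*f, e-b, f-f}
  B4:   IN={b*f, e-b, f-f}   OUT={a-c, f-f}
  B5:   IN={}   OUT={}
  B6:   IN={}   OUT={}
  B7:   IN={}   OUT={}
  B8:   IN={}   OUT={}
  B9:   IN={}   OUT={f-e}

Merge at B3: IN[B3] = OUT[B2] = {a-e, c*d, f-f}
Applying B3's transfer function to that IN value gives OUT[B3] (row B3 above).

Answer: {b*f, e-b, f-f}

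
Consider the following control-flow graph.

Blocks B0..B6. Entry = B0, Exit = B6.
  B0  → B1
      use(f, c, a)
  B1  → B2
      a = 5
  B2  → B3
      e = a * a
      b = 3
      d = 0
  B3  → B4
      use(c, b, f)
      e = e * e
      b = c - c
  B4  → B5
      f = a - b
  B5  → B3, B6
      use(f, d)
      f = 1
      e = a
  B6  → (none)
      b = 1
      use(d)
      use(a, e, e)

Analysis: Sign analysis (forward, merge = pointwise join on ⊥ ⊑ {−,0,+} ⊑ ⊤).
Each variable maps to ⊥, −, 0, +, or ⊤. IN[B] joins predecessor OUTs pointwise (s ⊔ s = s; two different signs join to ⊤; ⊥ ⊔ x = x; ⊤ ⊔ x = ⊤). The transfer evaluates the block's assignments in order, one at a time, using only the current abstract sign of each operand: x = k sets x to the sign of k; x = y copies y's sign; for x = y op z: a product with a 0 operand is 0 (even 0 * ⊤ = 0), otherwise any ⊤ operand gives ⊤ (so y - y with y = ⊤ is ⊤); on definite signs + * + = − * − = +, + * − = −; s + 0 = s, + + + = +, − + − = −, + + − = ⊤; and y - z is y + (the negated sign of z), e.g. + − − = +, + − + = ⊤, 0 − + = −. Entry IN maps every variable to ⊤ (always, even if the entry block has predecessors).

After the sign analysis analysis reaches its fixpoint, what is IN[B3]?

Converged values:
  B0:   IN=(all ⊤)   OUT=(all ⊤)
  B1:   IN=(all ⊤)   OUT={a:+; rest ⊤}
  B2:   IN={a:+; rest ⊤}   OUT={a:+, b:+, d:0, e:+; rest ⊤}
  B3:   IN={a:+, d:0, e:+; rest ⊤}   OUT={a:+, d:0, e:+; rest ⊤}
  B4:   IN={a:+, d:0, e:+; rest ⊤}   OUT={a:+, d:0, e:+; rest ⊤}
  B5:   IN={a:+, d:0, e:+; rest ⊤}   OUT={a:+, d:0, e:+, f:+; rest ⊤}
  B6:   IN={a:+, d:0, e:+, f:+; rest ⊤}   OUT={a:+, b:+, d:0, e:+, f:+; rest ⊤}

Merge at B3: IN[B3] = OUT[B2] ⊔ OUT[B5] = {a: +, b: ⊤, c: ⊤, d: 0, e: +, f: ⊤}

Answer: {a: +, b: ⊤, c: ⊤, d: 0, e: +, f: ⊤}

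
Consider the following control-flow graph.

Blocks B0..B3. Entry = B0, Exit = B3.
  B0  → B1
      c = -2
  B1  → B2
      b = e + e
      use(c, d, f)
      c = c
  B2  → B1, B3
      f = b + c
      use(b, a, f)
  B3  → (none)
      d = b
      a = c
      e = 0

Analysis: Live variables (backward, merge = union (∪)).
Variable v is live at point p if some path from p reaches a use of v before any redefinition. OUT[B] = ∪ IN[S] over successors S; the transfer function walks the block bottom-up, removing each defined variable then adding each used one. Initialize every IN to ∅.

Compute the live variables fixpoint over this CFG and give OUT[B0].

Per-block solution:
  B0:  IN={a, d, e, f}  OUT={a, c, d, e, f}
  B1:  IN={a, c, d, e, f}  OUT={a, b, c, d, e}
  B2:  IN={a, b, c, d, e}  OUT={a, b, c, d, e, f}
  B3:  IN={b, c}  OUT={}

Merge at B0: OUT[B0] = IN[B1] = {a, c, d, e, f}

Answer: {a, c, d, e, f}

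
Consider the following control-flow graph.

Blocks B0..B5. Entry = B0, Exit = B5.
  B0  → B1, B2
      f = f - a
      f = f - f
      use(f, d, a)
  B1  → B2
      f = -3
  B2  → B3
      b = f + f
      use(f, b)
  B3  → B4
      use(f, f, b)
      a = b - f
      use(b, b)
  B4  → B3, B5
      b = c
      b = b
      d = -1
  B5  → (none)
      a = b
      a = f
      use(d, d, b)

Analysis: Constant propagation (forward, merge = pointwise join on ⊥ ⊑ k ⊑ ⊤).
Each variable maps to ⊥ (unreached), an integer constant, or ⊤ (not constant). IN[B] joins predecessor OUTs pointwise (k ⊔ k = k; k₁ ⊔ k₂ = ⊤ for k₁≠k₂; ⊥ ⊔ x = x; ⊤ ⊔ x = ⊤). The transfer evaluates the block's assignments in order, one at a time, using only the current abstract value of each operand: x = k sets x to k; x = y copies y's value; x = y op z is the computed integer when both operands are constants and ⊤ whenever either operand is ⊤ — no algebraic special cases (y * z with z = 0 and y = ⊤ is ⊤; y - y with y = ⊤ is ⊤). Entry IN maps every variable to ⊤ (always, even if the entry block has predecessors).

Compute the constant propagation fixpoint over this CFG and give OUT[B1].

Per-block solution:
  B0:   IN=(all ⊤)   OUT=(all ⊤)
  B1:   IN=(all ⊤)   OUT={f:-3; rest ⊤}
  B2:   IN=(all ⊤)   OUT=(all ⊤)
  B3:   IN=(all ⊤)   OUT=(all ⊤)
  B4:   IN=(all ⊤)   OUT={d:-1; rest ⊤}
  B5:   IN={d:-1; rest ⊤}   OUT={d:-1; rest ⊤}

Merge at B1: IN[B1] = OUT[B0] = {a: ⊤, b: ⊤, c: ⊤, d: ⊤, e: ⊤, f: ⊤}
Applying B1's transfer function to that IN value gives OUT[B1] (row B1 above).

Answer: {a: ⊤, b: ⊤, c: ⊤, d: ⊤, e: ⊤, f: -3}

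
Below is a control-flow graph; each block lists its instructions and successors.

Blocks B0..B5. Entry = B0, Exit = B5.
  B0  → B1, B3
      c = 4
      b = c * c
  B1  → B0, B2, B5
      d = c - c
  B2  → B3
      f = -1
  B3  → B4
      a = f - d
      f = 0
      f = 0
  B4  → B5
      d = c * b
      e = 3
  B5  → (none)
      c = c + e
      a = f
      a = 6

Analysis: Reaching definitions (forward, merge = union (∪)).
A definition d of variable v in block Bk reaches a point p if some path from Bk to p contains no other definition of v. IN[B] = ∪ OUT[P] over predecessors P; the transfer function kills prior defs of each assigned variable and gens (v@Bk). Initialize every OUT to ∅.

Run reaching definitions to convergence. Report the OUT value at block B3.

Converged values:
  B0:  IN={b@B0, c@B0, d@B1}  OUT={b@B0, c@B0, d@B1}
  B1:  IN={b@B0, c@B0, d@B1}  OUT={b@B0, c@B0, d@B1}
  B2:  IN={b@B0, c@B0, d@B1}  OUT={b@B0, c@B0, d@B1, f@B2}
  B3:  IN={b@B0, c@B0, d@B1, f@B2}  OUT={a@B3, b@B0, c@B0, d@B1, f@B3}
  B4:  IN={a@B3, b@B0, c@B0, d@B1, f@B3}  OUT={a@B3, b@B0, c@B0, d@B4, e@B4, f@B3}
  B5:  IN={a@B3, b@B0, c@B0, d@B1, d@B4, e@B4, f@B3}  OUT={a@B5, b@B0, c@B5, d@B1, d@B4, e@B4, f@B3}

Merge at B3: IN[B3] = OUT[B0] ⊔ OUT[B2] = {b@B0, c@B0, d@B1, f@B2}
Applying B3's transfer function to that IN value gives OUT[B3] (row B3 above).

Answer: {a@B3, b@B0, c@B0, d@B1, f@B3}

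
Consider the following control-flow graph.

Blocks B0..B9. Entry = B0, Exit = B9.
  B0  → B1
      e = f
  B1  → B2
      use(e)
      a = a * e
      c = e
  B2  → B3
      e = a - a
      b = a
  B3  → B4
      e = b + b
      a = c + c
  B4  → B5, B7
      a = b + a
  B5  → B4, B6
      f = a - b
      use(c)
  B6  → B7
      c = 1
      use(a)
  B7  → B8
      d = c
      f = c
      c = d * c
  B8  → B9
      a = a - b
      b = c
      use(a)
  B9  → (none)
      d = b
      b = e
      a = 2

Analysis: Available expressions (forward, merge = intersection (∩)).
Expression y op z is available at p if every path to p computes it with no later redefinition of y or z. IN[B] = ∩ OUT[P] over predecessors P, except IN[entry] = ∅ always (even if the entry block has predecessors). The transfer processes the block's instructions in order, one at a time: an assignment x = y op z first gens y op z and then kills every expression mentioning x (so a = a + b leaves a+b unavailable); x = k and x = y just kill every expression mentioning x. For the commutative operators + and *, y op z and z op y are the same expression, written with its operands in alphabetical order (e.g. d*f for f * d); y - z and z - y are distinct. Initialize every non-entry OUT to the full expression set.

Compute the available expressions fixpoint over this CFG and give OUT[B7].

Answer: {b+b}

Trace:
Per-block solution:
  B0:  IN={}  OUT={}
  B1:  IN={}  OUT={}
  B2:  IN={}  OUT={a-a}
  B3:  IN={a-a}  OUT={b+b, c+c}
  B4:  IN={b+b, c+c}  OUT={b+b, c+c}
  B5:  IN={b+b, c+c}  OUT={a-b, b+b, c+c}
  B6:  IN={a-b, b+b, c+c}  OUT={a-b, b+b}
  B7:  IN={b+b}  OUT={b+b}
  B8:  IN={b+b}  OUT={}
  B9:  IN={}  OUT={}

Merge at B7: IN[B7] = OUT[B4] ∩ OUT[B6] = {b+b}
Applying B7's transfer function to that IN value gives OUT[B7] (row B7 above).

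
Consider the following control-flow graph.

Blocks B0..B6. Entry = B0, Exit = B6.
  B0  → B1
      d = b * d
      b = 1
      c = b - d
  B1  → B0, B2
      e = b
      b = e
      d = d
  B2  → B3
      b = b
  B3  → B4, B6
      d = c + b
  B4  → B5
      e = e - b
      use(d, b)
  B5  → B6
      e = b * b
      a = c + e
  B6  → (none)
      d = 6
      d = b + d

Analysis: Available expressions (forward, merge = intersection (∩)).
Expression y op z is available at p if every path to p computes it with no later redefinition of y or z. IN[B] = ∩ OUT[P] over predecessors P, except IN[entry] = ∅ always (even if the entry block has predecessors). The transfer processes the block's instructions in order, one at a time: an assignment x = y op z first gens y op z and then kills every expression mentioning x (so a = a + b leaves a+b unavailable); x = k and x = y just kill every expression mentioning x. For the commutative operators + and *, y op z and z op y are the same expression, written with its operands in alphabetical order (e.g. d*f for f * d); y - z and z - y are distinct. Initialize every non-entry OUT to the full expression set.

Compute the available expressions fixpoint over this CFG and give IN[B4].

Converged values:
  B0:   IN={}   OUT={b-d}
  B1:   IN={b-d}   OUT={}
  B2:   IN={}   OUT={}
  B3:   IN={}   OUT={b+c}
  B4:   IN={b+c}   OUT={b+c}
  B5:   IN={b+c}   OUT={b*b, b+c, c+e}
  B6:   IN={b+c}   OUT={b+c}

Merge at B4: IN[B4] = OUT[B3] = {b+c}

Answer: {b+c}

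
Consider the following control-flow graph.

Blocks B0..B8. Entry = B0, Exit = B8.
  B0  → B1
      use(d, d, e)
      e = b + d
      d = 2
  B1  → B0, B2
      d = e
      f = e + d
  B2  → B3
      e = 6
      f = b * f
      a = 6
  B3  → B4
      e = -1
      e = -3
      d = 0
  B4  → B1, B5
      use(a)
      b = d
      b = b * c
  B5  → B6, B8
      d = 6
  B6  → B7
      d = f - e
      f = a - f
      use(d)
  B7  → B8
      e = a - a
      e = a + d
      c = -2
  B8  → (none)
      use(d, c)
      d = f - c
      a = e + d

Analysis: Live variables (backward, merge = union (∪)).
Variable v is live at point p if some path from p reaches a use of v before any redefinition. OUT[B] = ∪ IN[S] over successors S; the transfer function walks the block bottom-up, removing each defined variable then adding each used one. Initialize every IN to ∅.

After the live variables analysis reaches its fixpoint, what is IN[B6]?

Converged values:
  B0: | IN={b, c, d, e} | OUT={b, c, e}
  B1: | IN={b, c, e} | OUT={b, c, d, e, f}
  B2: | IN={b, c, f} | OUT={a, c, f}
  B3: | IN={a, c, f} | OUT={a, c, d, e, f}
  B4: | IN={a, c, d, e, f} | OUT={a, b, c, e, f}
  B5: | IN={a, c, e, f} | OUT={a, c, d, e, f}
  B6: | IN={a, e, f} | OUT={a, d, f}
  B7: | IN={a, d, f} | OUT={c, d, e, f}
  B8: | IN={c, d, e, f} | OUT={}

Merge at B6: OUT[B6] = IN[B7] = {a, d, f}
Applying B6's transfer function to that OUT value gives IN[B6] (row B6 above).

Answer: {a, e, f}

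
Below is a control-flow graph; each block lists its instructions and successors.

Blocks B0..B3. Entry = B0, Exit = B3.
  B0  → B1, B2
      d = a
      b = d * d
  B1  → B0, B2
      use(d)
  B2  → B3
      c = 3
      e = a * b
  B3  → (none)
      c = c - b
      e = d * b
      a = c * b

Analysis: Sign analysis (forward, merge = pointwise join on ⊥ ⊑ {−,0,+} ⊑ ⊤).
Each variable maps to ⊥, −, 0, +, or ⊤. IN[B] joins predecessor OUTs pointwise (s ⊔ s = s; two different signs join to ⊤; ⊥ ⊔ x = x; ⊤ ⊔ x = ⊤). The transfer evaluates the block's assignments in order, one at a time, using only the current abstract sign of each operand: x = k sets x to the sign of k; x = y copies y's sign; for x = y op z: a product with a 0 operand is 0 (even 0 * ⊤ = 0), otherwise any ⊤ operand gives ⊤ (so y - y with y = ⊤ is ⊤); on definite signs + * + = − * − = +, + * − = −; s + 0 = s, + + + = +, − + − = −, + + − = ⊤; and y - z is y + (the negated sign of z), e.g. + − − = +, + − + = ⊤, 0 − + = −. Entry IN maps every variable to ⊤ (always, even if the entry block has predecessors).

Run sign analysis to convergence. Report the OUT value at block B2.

Answer: {a: ⊤, b: ⊤, c: +, d: ⊤, e: ⊤, f: ⊤}

Derivation:
Converged values:
  B0: | IN=(all ⊤) | OUT=(all ⊤)
  B1: | IN=(all ⊤) | OUT=(all ⊤)
  B2: | IN=(all ⊤) | OUT={c:+; rest ⊤}
  B3: | IN={c:+; rest ⊤} | OUT=(all ⊤)

Merge at B2: IN[B2] = OUT[B0] ⊔ OUT[B1] = {a: ⊤, b: ⊤, c: ⊤, d: ⊤, e: ⊤, f: ⊤}
Applying B2's transfer function to that IN value gives OUT[B2] (row B2 above).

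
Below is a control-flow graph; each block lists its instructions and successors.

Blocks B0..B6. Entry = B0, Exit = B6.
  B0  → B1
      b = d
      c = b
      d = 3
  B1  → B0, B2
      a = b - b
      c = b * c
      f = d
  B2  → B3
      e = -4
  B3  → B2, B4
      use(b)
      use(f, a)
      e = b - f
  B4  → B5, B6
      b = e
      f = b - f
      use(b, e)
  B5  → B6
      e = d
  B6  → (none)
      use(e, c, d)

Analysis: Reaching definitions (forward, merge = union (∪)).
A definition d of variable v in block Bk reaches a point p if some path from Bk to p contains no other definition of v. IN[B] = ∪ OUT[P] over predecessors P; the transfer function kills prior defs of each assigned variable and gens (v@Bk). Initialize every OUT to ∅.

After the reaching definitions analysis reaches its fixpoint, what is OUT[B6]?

Converged values:
  B0: | IN={a@B1, b@B0, c@B1, d@B0, f@B1} | OUT={a@B1, b@B0, c@B0, d@B0, f@B1}
  B1: | IN={a@B1, b@B0, c@B0, d@B0, f@B1} | OUT={a@B1, b@B0, c@B1, d@B0, f@B1}
  B2: | IN={a@B1, b@B0, c@B1, d@B0, e@B3, f@B1} | OUT={a@B1, b@B0, c@B1, d@B0, e@B2, f@B1}
  B3: | IN={a@B1, b@B0, c@B1, d@B0, e@B2, f@B1} | OUT={a@B1, b@B0, c@B1, d@B0, e@B3, f@B1}
  B4: | IN={a@B1, b@B0, c@B1, d@B0, e@B3, f@B1} | OUT={a@B1, b@B4, c@B1, d@B0, e@B3, f@B4}
  B5: | IN={a@B1, b@B4, c@B1, d@B0, e@B3, f@B4} | OUT={a@B1, b@B4, c@B1, d@B0, e@B5, f@B4}
  B6: | IN={a@B1, b@B4, c@B1, d@B0, e@B3, e@B5, f@B4} | OUT={a@B1, b@B4, c@B1, d@B0, e@B3, e@B5, f@B4}

Merge at B6: IN[B6] = OUT[B4] ⊔ OUT[B5] = {a@B1, b@B4, c@B1, d@B0, e@B3, e@B5, f@B4}
Applying B6's transfer function to that IN value gives OUT[B6] (row B6 above).

Answer: {a@B1, b@B4, c@B1, d@B0, e@B3, e@B5, f@B4}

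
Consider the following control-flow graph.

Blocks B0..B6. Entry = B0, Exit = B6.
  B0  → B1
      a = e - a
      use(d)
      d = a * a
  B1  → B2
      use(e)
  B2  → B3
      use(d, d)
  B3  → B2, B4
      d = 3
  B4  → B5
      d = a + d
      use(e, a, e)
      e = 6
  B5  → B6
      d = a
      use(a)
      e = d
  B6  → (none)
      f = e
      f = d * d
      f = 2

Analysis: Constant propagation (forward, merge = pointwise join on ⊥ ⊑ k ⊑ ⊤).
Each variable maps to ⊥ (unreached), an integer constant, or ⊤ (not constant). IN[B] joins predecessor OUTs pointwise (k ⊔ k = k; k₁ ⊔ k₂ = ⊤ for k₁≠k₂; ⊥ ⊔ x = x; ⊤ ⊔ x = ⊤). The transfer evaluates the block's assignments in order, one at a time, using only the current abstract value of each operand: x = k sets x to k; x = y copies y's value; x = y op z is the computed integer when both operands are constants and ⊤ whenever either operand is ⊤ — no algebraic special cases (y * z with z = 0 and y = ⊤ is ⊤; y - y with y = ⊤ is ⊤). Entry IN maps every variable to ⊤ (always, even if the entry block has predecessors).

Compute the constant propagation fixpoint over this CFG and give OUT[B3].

Answer: {a: ⊤, b: ⊤, c: ⊤, d: 3, e: ⊤, f: ⊤}

Trace:
Converged values:
  B0:   IN=(all ⊤)   OUT=(all ⊤)
  B1:   IN=(all ⊤)   OUT=(all ⊤)
  B2:   IN=(all ⊤)   OUT=(all ⊤)
  B3:   IN=(all ⊤)   OUT={d:3; rest ⊤}
  B4:   IN={d:3; rest ⊤}   OUT={e:6; rest ⊤}
  B5:   IN={e:6; rest ⊤}   OUT=(all ⊤)
  B6:   IN=(all ⊤)   OUT={f:2; rest ⊤}

Merge at B3: IN[B3] = OUT[B2] = {a: ⊤, b: ⊤, c: ⊤, d: ⊤, e: ⊤, f: ⊤}
Applying B3's transfer function to that IN value gives OUT[B3] (row B3 above).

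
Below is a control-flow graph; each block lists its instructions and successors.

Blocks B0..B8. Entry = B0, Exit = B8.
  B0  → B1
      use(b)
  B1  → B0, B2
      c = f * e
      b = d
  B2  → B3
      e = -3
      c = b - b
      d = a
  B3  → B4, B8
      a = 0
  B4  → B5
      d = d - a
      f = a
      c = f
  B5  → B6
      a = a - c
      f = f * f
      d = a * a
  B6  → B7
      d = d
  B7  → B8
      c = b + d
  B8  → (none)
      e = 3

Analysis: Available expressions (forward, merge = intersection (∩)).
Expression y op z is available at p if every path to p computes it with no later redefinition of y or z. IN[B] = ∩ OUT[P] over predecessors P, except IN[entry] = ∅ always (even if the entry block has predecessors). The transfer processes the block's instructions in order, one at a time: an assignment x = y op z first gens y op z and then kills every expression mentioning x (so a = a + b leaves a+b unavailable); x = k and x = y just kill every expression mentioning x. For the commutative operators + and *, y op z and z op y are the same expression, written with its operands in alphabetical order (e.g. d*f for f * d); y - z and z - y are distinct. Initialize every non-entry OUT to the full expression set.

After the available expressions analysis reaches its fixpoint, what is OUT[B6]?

Answer: {a*a, b-b}

Derivation:
Fixpoint table:
  B0:  IN={}  OUT={}
  B1:  IN={}  OUT={e*f}
  B2:  IN={e*f}  OUT={b-b}
  B3:  IN={b-b}  OUT={b-b}
  B4:  IN={b-b}  OUT={b-b}
  B5:  IN={b-b}  OUT={a*a, b-b}
  B6:  IN={a*a, b-b}  OUT={a*a, b-b}
  B7:  IN={a*a, b-b}  OUT={a*a, b+d, b-b}
  B8:  IN={b-b}  OUT={b-b}

Merge at B6: IN[B6] = OUT[B5] = {a*a, b-b}
Applying B6's transfer function to that IN value gives OUT[B6] (row B6 above).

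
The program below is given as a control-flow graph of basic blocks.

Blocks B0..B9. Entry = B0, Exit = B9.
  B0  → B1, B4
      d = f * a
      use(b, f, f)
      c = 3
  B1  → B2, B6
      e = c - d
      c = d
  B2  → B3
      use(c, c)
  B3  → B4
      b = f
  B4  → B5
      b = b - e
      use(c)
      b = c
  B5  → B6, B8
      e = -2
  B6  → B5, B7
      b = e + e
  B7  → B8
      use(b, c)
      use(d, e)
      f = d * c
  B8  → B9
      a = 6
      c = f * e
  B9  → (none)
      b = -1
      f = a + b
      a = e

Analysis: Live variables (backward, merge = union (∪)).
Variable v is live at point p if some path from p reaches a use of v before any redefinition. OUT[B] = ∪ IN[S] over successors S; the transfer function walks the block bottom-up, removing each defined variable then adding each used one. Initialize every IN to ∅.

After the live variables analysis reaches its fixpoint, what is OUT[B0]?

Answer: {b, c, d, e, f}

Derivation:
Fixpoint table:
  B0: | IN={a, b, e, f} | OUT={b, c, d, e, f}
  B1: | IN={c, d, f} | OUT={c, d, e, f}
  B2: | IN={c, d, e, f} | OUT={c, d, e, f}
  B3: | IN={c, d, e, f} | OUT={b, c, d, e, f}
  B4: | IN={b, c, d, e, f} | OUT={c, d, f}
  B5: | IN={c, d, f} | OUT={c, d, e, f}
  B6: | IN={c, d, e, f} | OUT={b, c, d, e, f}
  B7: | IN={b, c, d, e} | OUT={e, f}
  B8: | IN={e, f} | OUT={a, e}
  B9: | IN={a, e} | OUT={}

Merge at B0: OUT[B0] = IN[B1] ⊔ IN[B4] = {b, c, d, e, f}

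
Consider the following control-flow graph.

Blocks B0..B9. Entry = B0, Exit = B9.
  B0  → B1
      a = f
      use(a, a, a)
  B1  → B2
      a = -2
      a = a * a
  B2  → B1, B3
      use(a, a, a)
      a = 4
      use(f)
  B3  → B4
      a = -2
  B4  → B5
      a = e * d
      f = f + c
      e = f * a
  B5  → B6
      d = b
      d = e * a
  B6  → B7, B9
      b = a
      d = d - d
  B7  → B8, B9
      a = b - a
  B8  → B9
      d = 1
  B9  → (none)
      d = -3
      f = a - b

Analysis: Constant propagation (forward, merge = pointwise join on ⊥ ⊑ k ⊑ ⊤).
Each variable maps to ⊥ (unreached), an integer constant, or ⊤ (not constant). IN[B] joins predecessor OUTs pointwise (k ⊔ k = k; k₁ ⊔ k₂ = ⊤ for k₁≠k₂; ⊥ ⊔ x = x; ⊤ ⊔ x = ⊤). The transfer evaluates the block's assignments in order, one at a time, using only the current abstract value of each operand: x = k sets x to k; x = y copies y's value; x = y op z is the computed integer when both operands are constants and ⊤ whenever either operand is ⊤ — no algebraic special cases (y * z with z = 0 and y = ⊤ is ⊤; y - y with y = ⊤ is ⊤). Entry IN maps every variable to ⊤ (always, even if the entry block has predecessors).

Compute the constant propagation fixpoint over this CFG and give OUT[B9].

Answer: {a: ⊤, b: ⊤, c: ⊤, d: -3, e: ⊤, f: ⊤}

Derivation:
Fixpoint table:
  B0:   IN=(all ⊤)   OUT=(all ⊤)
  B1:   IN=(all ⊤)   OUT={a:4; rest ⊤}
  B2:   IN={a:4; rest ⊤}   OUT={a:4; rest ⊤}
  B3:   IN={a:4; rest ⊤}   OUT={a:-2; rest ⊤}
  B4:   IN={a:-2; rest ⊤}   OUT=(all ⊤)
  B5:   IN=(all ⊤)   OUT=(all ⊤)
  B6:   IN=(all ⊤)   OUT=(all ⊤)
  B7:   IN=(all ⊤)   OUT=(all ⊤)
  B8:   IN=(all ⊤)   OUT={d:1; rest ⊤}
  B9:   IN=(all ⊤)   OUT={d:-3; rest ⊤}

Merge at B9: IN[B9] = OUT[B6] ⊔ OUT[B7] ⊔ OUT[B8] = {a: ⊤, b: ⊤, c: ⊤, d: ⊤, e: ⊤, f: ⊤}
Applying B9's transfer function to that IN value gives OUT[B9] (row B9 above).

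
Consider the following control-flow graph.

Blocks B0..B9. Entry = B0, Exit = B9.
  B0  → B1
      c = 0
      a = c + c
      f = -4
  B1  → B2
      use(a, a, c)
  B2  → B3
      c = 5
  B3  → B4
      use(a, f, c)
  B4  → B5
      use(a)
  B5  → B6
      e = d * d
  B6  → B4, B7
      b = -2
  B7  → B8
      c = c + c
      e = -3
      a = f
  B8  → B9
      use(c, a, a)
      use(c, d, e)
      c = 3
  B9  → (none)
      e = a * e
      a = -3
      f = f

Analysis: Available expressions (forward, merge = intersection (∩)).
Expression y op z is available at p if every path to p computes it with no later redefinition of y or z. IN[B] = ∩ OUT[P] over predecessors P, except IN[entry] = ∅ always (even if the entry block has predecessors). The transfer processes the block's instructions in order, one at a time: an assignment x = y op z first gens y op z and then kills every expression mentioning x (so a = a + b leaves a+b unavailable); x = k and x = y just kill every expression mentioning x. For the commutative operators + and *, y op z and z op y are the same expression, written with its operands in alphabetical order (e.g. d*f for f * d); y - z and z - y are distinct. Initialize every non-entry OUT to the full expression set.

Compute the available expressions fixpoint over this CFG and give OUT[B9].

Answer: {d*d}

Working:
Fixpoint table:
  B0:   IN={}   OUT={c+c}
  B1:   IN={c+c}   OUT={c+c}
  B2:   IN={c+c}   OUT={}
  B3:   IN={}   OUT={}
  B4:   IN={}   OUT={}
  B5:   IN={}   OUT={d*d}
  B6:   IN={d*d}   OUT={d*d}
  B7:   IN={d*d}   OUT={d*d}
  B8:   IN={d*d}   OUT={d*d}
  B9:   IN={d*d}   OUT={d*d}

Merge at B9: IN[B9] = OUT[B8] = {d*d}
Applying B9's transfer function to that IN value gives OUT[B9] (row B9 above).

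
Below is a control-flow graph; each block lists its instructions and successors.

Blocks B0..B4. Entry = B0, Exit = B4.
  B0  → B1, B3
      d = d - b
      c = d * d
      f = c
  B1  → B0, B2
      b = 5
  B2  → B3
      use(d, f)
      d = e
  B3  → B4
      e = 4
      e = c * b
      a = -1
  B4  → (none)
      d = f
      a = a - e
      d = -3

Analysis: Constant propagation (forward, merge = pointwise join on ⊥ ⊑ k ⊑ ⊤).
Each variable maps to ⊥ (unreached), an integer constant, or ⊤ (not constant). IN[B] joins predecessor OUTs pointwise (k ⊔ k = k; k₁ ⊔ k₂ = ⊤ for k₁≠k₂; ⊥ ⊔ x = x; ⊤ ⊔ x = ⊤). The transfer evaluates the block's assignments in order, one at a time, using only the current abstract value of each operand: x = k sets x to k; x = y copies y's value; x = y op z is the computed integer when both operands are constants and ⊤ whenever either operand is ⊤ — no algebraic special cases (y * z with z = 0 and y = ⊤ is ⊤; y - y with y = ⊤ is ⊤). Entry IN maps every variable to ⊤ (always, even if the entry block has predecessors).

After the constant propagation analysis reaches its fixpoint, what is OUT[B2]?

Converged values:
  B0:  IN=(all ⊤)  OUT=(all ⊤)
  B1:  IN=(all ⊤)  OUT={b:5; rest ⊤}
  B2:  IN={b:5; rest ⊤}  OUT={b:5; rest ⊤}
  B3:  IN=(all ⊤)  OUT={a:-1; rest ⊤}
  B4:  IN={a:-1; rest ⊤}  OUT={d:-3; rest ⊤}

Merge at B2: IN[B2] = OUT[B1] = {a: ⊤, b: 5, c: ⊤, d: ⊤, e: ⊤, f: ⊤}
Applying B2's transfer function to that IN value gives OUT[B2] (row B2 above).

Answer: {a: ⊤, b: 5, c: ⊤, d: ⊤, e: ⊤, f: ⊤}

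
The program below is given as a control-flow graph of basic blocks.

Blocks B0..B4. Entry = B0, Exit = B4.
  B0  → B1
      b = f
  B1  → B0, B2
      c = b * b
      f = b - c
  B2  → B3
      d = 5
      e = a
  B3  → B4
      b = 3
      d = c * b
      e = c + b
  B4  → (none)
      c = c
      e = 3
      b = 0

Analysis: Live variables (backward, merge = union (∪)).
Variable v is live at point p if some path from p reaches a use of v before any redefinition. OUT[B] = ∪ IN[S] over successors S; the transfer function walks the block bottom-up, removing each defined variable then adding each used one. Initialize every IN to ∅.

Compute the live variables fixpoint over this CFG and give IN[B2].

Answer: {a, c}

Working:
Fixpoint table:
  B0: | IN={a, f} | OUT={a, b}
  B1: | IN={a, b} | OUT={a, c, f}
  B2: | IN={a, c} | OUT={c}
  B3: | IN={c} | OUT={c}
  B4: | IN={c} | OUT={}

Merge at B2: OUT[B2] = IN[B3] = {c}
Applying B2's transfer function to that OUT value gives IN[B2] (row B2 above).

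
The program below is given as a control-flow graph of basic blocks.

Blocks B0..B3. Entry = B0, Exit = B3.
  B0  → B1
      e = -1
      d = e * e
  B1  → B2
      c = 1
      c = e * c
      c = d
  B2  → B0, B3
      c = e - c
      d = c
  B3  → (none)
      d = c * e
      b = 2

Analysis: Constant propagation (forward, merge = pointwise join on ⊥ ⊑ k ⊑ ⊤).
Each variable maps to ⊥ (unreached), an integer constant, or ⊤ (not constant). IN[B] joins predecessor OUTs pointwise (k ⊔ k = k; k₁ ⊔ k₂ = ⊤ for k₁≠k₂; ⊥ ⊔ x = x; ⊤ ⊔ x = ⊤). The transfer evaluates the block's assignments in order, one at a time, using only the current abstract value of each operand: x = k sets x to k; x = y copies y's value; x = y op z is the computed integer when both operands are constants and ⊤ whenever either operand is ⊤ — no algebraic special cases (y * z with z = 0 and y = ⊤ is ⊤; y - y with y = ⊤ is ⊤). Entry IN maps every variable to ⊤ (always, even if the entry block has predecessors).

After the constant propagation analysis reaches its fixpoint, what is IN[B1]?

Answer: {a: ⊤, b: ⊤, c: ⊤, d: 1, e: -1, f: ⊤}

Trace:
Converged values:
  B0: | IN=(all ⊤) | OUT={d:1, e:-1; rest ⊤}
  B1: | IN={d:1, e:-1; rest ⊤} | OUT={c:1, d:1, e:-1; rest ⊤}
  B2: | IN={c:1, d:1, e:-1; rest ⊤} | OUT={c:-2, d:-2, e:-1; rest ⊤}
  B3: | IN={c:-2, d:-2, e:-1; rest ⊤} | OUT={b:2, c:-2, d:2, e:-1; rest ⊤}

Merge at B1: IN[B1] = OUT[B0] = {a: ⊤, b: ⊤, c: ⊤, d: 1, e: -1, f: ⊤}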